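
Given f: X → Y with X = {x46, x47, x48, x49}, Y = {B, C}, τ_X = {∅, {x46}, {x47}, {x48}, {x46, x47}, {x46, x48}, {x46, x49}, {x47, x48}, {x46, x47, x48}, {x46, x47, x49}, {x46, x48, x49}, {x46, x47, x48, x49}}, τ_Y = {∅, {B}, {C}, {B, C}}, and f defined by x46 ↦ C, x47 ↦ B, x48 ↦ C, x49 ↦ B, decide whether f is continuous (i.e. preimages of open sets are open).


f is NOT continuous.

Compute f^{-1}(U) for each U ∈ τ_Y:
  U = ∅: f^{-1}(U) = ∅ ∈ τ_X ✓.
  U = {B}: f^{-1}(U) = {x47, x49} ∉ τ_X ✗.
  U = {C}: f^{-1}(U) = {x46, x48} ∈ τ_X ✓.
  U = {B, C}: f^{-1}(U) = {x46, x47, x48, x49} ∈ τ_X ✓.
Found U = {B} with f^{-1}(U) = {x47, x49} not in τ_X. Therefore f is NOT continuous.


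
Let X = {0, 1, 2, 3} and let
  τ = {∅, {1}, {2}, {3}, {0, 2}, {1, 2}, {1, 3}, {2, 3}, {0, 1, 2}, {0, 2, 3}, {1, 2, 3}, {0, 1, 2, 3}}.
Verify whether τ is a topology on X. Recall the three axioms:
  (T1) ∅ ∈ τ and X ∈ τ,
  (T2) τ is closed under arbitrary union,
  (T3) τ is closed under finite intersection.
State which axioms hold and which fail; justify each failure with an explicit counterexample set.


τ IS a topology on X.

Axiom (T1): ∅ ∈ τ? Yes; X ∈ τ? Yes.
Axiom (T2/T3): check pairwise unions and intersections of members of τ.
All pairwise intersections and unions checked — each lies in τ. Therefore τ satisfies (T1), (T2), (T3): it IS a topology on X.


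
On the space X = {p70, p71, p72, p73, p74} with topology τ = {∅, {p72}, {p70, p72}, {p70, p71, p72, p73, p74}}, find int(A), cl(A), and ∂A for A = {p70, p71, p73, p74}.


int(A) = ∅, cl(A) = {p70, p71, p73, p74}, ∂A = {p70, p71, p73, p74}.

Closed sets in (X, τ) are complements of opens:
  closed(X, τ) = {∅, {p71, p73, p74}, {p70, p71, p73, p74}, {p70, p71, p72, p73, p74}}.
int(A) = ⋃ {U ∈ τ : U ⊆ A}. Opens contained in A: ∅.
Taking the union of these: int(A) = ∅.
cl(A) = ⋂ {C closed : A ⊆ C}. Closed sets containing A: {p70, p71, p73, p74}, {p70, p71, p72, p73, p74}.
Intersecting these: cl(A) = {p70, p71, p73, p74}.
∂A = cl(A) ∖ int(A) = {p70, p71, p73, p74} ∖ ∅ = {p70, p71, p73, p74}.


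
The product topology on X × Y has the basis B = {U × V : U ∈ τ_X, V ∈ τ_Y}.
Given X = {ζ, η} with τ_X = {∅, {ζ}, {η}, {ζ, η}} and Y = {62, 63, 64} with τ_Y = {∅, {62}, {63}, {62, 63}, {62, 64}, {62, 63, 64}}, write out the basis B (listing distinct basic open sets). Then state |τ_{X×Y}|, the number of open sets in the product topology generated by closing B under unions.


Basis B = {∅ × ∅, {ζ} × {62}, {ζ} × {63}, {η} × {62}, {η} × {63}, {ζ} × {62, 63}, {ζ} × {62, 64}, {ζ, η} × {62}, {ζ, η} × {63}, {η} × {62, 63}, {η} × {62, 64}, {ζ} × {62, 63, 64}, {η} × {62, 63, 64}, {ζ, η} × {62, 63}, {ζ, η} × {62, 64}, {ζ, η} × {62, 63, 64}}; |τ_{X×Y}| = 36.

Enumerate products U × V with U ∈ τ_X, V ∈ τ_Y (deduplicated):
  ∅ × ∅ = {} (∅)
  {ζ} × {62} = {(ζ,62)}
  {ζ} × {63} = {(ζ,63)}
  {η} × {62} = {(η,62)}
  {η} × {63} = {(η,63)}
  {ζ} × {62, 63} = {(ζ,62), (ζ,63)}
  {ζ} × {62, 64} = {(ζ,62), (ζ,64)}
  {ζ, η} × {62} = {(ζ,62), (η,62)}
  {ζ, η} × {63} = {(ζ,63), (η,63)}
  {η} × {62, 63} = {(η,62), (η,63)}
  {η} × {62, 64} = {(η,62), (η,64)}
  {ζ} × {62, 63, 64} = {(ζ,62), (ζ,63), (ζ,64)}
  {η} × {62, 63, 64} = {(η,62), (η,63), (η,64)}
  {ζ, η} × {62, 63} = {(ζ,62), (ζ,63), (η,62), (η,63)}
  {ζ, η} × {62, 64} = {(ζ,62), (ζ,64), (η,62), (η,64)}
  {ζ, η} × {62, 63, 64} = {(ζ,62), (ζ,63), (ζ,64), (η,62), (η,63), (η,64)}
These 16 distinct sets form the basis B.
Close under arbitrary unions to get τ_{X×Y}; counting gives |τ_{X×Y}| = 36.


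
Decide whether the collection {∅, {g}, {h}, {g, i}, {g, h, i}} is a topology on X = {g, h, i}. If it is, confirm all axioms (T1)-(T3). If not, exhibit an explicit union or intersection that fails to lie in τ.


τ is NOT a topology on X.

Axiom (T1): ∅ ∈ τ? Yes; X ∈ τ? Yes.
Axiom (T2/T3): check pairwise unions and intersections of members of τ.
Counterexample for (T2): {g} ∪ {h} = {g, h} ∉ τ. Therefore τ is NOT a topology.


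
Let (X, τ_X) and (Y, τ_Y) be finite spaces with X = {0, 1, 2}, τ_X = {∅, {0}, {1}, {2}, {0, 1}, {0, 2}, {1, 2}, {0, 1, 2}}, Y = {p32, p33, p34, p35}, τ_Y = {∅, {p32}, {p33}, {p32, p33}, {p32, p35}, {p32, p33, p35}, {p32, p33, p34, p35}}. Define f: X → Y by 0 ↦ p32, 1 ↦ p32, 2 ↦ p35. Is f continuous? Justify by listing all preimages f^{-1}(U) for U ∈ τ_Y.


f IS continuous.

Compute f^{-1}(U) for each U ∈ τ_Y:
  U = ∅: f^{-1}(U) = ∅ ∈ τ_X ✓.
  U = {p32}: f^{-1}(U) = {0, 1} ∈ τ_X ✓.
  U = {p33}: f^{-1}(U) = ∅ ∈ τ_X ✓.
  U = {p32, p33}: f^{-1}(U) = {0, 1} ∈ τ_X ✓.
  U = {p32, p35}: f^{-1}(U) = {0, 1, 2} ∈ τ_X ✓.
  U = {p32, p33, p35}: f^{-1}(U) = {0, 1, 2} ∈ τ_X ✓.
  U = {p32, p33, p34, p35}: f^{-1}(U) = {0, 1, 2} ∈ τ_X ✓.
Every preimage lies in τ_X, so f IS continuous.


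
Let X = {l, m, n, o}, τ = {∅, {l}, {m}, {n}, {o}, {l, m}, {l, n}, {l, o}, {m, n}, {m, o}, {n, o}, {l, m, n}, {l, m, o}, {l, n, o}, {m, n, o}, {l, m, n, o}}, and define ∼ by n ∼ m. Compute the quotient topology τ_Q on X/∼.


X/∼ = {[l], [m=n], [o]}; |τ_Q| = 8.

Equivalence classes: [l], [m=n], [o].
Quotient map π: X → X/∼ sends l ↦ [l], m ↦ [m=n], n ↦ [m=n], o ↦ [o].
For each subset V ⊆ X/∼, compute π^{-1}(V) ⊆ X and check whether π^{-1}(V) ∈ τ. V is open in τ_Q iff π^{-1}(V) ∈ τ.
  V = {}: π^{-1}(V) = ∅ ∈ τ ✓.
  V = {[l]}: π^{-1}(V) = {l} ∈ τ ✓.
  V = {[m=n]}: π^{-1}(V) = {m, n} ∈ τ ✓.
  V = {[l], [m=n]}: π^{-1}(V) = {l, m, n} ∈ τ ✓.
  V = {[o]}: π^{-1}(V) = {o} ∈ τ ✓.
  V = {[l], [o]}: π^{-1}(V) = {l, o} ∈ τ ✓.
  V = {[m=n], [o]}: π^{-1}(V) = {m, n, o} ∈ τ ✓.
  V = {[l], [m=n], [o]}: π^{-1}(V) = {l, m, n, o} ∈ τ ✓.
Open sets in the quotient: τ_Q = {{}, {[l]}, {[m=n]}, {[l], [m=n]}, {[o]}, {[l], [o]}, {[m=n], [o]}, {[l], [m=n], [o]}} (8 elements).


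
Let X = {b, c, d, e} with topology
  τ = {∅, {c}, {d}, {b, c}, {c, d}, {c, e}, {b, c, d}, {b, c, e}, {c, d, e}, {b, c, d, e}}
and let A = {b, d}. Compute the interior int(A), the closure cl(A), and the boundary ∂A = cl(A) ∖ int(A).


int(A) = {d}, cl(A) = {b, d}, ∂A = {b}.

Closed sets in (X, τ) are complements of opens:
  closed(X, τ) = {∅, {b}, {d}, {e}, {b, d}, {b, e}, {d, e}, {b, c, e}, {b, d, e}, {b, c, d, e}}.
int(A) = ⋃ {U ∈ τ : U ⊆ A}. Opens contained in A: ∅, {d}.
Taking the union of these: int(A) = {d}.
cl(A) = ⋂ {C closed : A ⊆ C}. Closed sets containing A: {b, d}, {b, d, e}, {b, c, d, e}.
Intersecting these: cl(A) = {b, d}.
∂A = cl(A) ∖ int(A) = {b, d} ∖ {d} = {b}.


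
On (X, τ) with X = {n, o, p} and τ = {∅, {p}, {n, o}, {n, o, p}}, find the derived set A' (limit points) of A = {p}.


A' = ∅

For each x ∈ X, list the open sets U ∈ τ with x ∈ U, then check whether U ∩ (A ∖ {x}) ≠ ∅ for every such U.
  x = n: open {n, o} ∋ x has {n, o} ∩ (A ∖ {n}) = ∅, so x is NOT a limit point.
  x = o: open {n, o} ∋ x has {n, o} ∩ (A ∖ {o}) = ∅, so x is NOT a limit point.
  x = p: open {p} ∋ x has {p} ∩ (A ∖ {p}) = ∅, so x is NOT a limit point.
Collecting: A' = ∅.


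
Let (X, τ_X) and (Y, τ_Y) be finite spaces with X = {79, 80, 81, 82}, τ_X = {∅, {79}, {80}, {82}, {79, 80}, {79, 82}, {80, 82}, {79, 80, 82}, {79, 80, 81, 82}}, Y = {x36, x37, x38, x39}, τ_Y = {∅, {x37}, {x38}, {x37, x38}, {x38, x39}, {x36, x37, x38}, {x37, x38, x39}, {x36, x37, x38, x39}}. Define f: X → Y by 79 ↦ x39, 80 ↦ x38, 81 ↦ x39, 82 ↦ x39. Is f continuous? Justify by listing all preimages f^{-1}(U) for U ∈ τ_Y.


f IS continuous.

Compute f^{-1}(U) for each U ∈ τ_Y:
  U = ∅: f^{-1}(U) = ∅ ∈ τ_X ✓.
  U = {x37}: f^{-1}(U) = ∅ ∈ τ_X ✓.
  U = {x38}: f^{-1}(U) = {80} ∈ τ_X ✓.
  U = {x37, x38}: f^{-1}(U) = {80} ∈ τ_X ✓.
  U = {x38, x39}: f^{-1}(U) = {79, 80, 81, 82} ∈ τ_X ✓.
  U = {x36, x37, x38}: f^{-1}(U) = {80} ∈ τ_X ✓.
  U = {x37, x38, x39}: f^{-1}(U) = {79, 80, 81, 82} ∈ τ_X ✓.
  U = {x36, x37, x38, x39}: f^{-1}(U) = {79, 80, 81, 82} ∈ τ_X ✓.
Every preimage lies in τ_X, so f IS continuous.


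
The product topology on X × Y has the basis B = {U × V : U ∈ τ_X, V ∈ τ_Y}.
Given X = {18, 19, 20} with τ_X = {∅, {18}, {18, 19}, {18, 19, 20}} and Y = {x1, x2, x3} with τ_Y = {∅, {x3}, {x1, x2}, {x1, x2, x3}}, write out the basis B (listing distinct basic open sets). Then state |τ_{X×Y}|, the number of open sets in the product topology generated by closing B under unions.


Basis B = {∅ × ∅, {18} × {x3}, {18} × {x1, x2}, {18, 19} × {x3}, {18} × {x1, x2, x3}, {18, 19, 20} × {x3}, {18, 19} × {x1, x2}, {18, 19} × {x1, x2, x3}, {18, 19, 20} × {x1, x2}, {18, 19, 20} × {x1, x2, x3}}; |τ_{X×Y}| = 16.

Enumerate products U × V with U ∈ τ_X, V ∈ τ_Y (deduplicated):
  ∅ × ∅ = {} (∅)
  {18} × {x3} = {(18,x3)}
  {18} × {x1, x2} = {(18,x1), (18,x2)}
  {18, 19} × {x3} = {(18,x3), (19,x3)}
  {18} × {x1, x2, x3} = {(18,x1), (18,x2), (18,x3)}
  {18, 19, 20} × {x3} = {(18,x3), (19,x3), (20,x3)}
  {18, 19} × {x1, x2} = {(18,x1), (18,x2), (19,x1), (19,x2)}
  {18, 19} × {x1, x2, x3} = {(18,x1), (18,x2), (18,x3), (19,x1), (19,x2), (19,x3)}
  {18, 19, 20} × {x1, x2} = {(18,x1), (18,x2), (19,x1), (19,x2), (20,x1), (20,x2)}
  {18, 19, 20} × {x1, x2, x3} = {(18,x1), (18,x2), (18,x3), (19,x1), (19,x2), (19,x3), (20,x1), (20,x2), (20,x3)}
These 10 distinct sets form the basis B.
Close under arbitrary unions to get τ_{X×Y}; counting gives |τ_{X×Y}| = 16.


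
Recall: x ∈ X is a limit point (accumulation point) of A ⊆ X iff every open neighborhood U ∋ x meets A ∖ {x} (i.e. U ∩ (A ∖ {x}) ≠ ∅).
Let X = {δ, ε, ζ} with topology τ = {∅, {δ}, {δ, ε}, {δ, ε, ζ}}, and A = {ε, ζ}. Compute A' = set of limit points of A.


A' = {ζ}

For each x ∈ X, list the open sets U ∈ τ with x ∈ U, then check whether U ∩ (A ∖ {x}) ≠ ∅ for every such U.
  x = δ: open {δ} ∋ x has {δ} ∩ (A ∖ {δ}) = ∅, so x is NOT a limit point.
  x = ε: open {δ, ε} ∋ x has {δ, ε} ∩ (A ∖ {ε}) = ∅, so x is NOT a limit point.
  x = ζ: opens ∋ x are {δ, ε, ζ}; each meets A ∖ {ζ}, so x IS a limit point.
Collecting: A' = {ζ}.


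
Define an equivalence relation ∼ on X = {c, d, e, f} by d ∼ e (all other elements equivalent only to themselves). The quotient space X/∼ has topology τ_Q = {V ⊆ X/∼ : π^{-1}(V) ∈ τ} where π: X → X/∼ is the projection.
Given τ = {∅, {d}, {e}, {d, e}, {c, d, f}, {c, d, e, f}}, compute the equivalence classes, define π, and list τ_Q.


X/∼ = {[c], [d=e], [f]}; |τ_Q| = 3.

Equivalence classes: [c], [d=e], [f].
Quotient map π: X → X/∼ sends c ↦ [c], d ↦ [d=e], e ↦ [d=e], f ↦ [f].
For each subset V ⊆ X/∼, compute π^{-1}(V) ⊆ X and check whether π^{-1}(V) ∈ τ. V is open in τ_Q iff π^{-1}(V) ∈ τ.
  V = {}: π^{-1}(V) = ∅ ∈ τ ✓.
  V = {[c]}: π^{-1}(V) = {c} ∉ τ ✗.
  V = {[d=e]}: π^{-1}(V) = {d, e} ∈ τ ✓.
  V = {[c], [d=e]}: π^{-1}(V) = {c, d, e} ∉ τ ✗.
  V = {[f]}: π^{-1}(V) = {f} ∉ τ ✗.
  V = {[c], [f]}: π^{-1}(V) = {c, f} ∉ τ ✗.
  V = {[d=e], [f]}: π^{-1}(V) = {d, e, f} ∉ τ ✗.
  V = {[c], [d=e], [f]}: π^{-1}(V) = {c, d, e, f} ∈ τ ✓.
Open sets in the quotient: τ_Q = {{}, {[d=e]}, {[c], [d=e], [f]}} (3 elements).


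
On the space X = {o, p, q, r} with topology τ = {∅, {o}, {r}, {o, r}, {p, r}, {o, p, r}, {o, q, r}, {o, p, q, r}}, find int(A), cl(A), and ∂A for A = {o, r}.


int(A) = {o, r}, cl(A) = {o, p, q, r}, ∂A = {p, q}.

Closed sets in (X, τ) are complements of opens:
  closed(X, τ) = {∅, {p}, {q}, {o, q}, {p, q}, {o, p, q}, {p, q, r}, {o, p, q, r}}.
int(A) = ⋃ {U ∈ τ : U ⊆ A}. Opens contained in A: ∅, {o}, {r}, {o, r}.
Taking the union of these: int(A) = {o, r}.
cl(A) = ⋂ {C closed : A ⊆ C}. Closed sets containing A: {o, p, q, r}.
Intersecting these: cl(A) = {o, p, q, r}.
∂A = cl(A) ∖ int(A) = {o, p, q, r} ∖ {o, r} = {p, q}.


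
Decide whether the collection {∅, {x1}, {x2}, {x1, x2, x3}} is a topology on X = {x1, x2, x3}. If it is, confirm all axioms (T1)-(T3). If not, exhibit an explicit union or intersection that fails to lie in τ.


τ is NOT a topology on X.

Axiom (T1): ∅ ∈ τ? Yes; X ∈ τ? Yes.
Axiom (T2/T3): check pairwise unions and intersections of members of τ.
Counterexample for (T2): {x1} ∪ {x2} = {x1, x2} ∉ τ. Therefore τ is NOT a topology.


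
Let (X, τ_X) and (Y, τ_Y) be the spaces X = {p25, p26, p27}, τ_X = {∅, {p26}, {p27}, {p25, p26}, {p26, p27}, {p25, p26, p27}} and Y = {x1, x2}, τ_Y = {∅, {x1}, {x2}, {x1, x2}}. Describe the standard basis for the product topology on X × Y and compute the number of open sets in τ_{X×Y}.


Basis B = {∅ × ∅, {p26} × {x1}, {p26} × {x2}, {p27} × {x1}, {p27} × {x2}, {p25, p26} × {x1}, {p25, p26} × {x2}, {p26} × {x1, x2}, {p26, p27} × {x1}, {p26, p27} × {x2}, {p27} × {x1, x2}, {p25, p26, p27} × {x1}, {p25, p26, p27} × {x2}, {p25, p26} × {x1, x2}, {p26, p27} × {x1, x2}, {p25, p26, p27} × {x1, x2}}; |τ_{X×Y}| = 36.

Enumerate products U × V with U ∈ τ_X, V ∈ τ_Y (deduplicated):
  ∅ × ∅ = {} (∅)
  {p26} × {x1} = {(p26,x1)}
  {p26} × {x2} = {(p26,x2)}
  {p27} × {x1} = {(p27,x1)}
  {p27} × {x2} = {(p27,x2)}
  {p25, p26} × {x1} = {(p25,x1), (p26,x1)}
  {p25, p26} × {x2} = {(p25,x2), (p26,x2)}
  {p26} × {x1, x2} = {(p26,x1), (p26,x2)}
  {p26, p27} × {x1} = {(p26,x1), (p27,x1)}
  {p26, p27} × {x2} = {(p26,x2), (p27,x2)}
  {p27} × {x1, x2} = {(p27,x1), (p27,x2)}
  {p25, p26, p27} × {x1} = {(p25,x1), (p26,x1), (p27,x1)}
  {p25, p26, p27} × {x2} = {(p25,x2), (p26,x2), (p27,x2)}
  {p25, p26} × {x1, x2} = {(p25,x1), (p25,x2), (p26,x1), (p26,x2)}
  {p26, p27} × {x1, x2} = {(p26,x1), (p26,x2), (p27,x1), (p27,x2)}
  {p25, p26, p27} × {x1, x2} = {(p25,x1), (p25,x2), (p26,x1), (p26,x2), (p27,x1), (p27,x2)}
These 16 distinct sets form the basis B.
Close under arbitrary unions to get τ_{X×Y}; counting gives |τ_{X×Y}| = 36.


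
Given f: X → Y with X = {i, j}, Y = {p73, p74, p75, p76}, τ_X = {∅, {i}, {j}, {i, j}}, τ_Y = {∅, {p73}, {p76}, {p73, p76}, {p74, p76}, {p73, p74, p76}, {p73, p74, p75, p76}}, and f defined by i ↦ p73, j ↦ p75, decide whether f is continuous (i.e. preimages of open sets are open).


f IS continuous.

Compute f^{-1}(U) for each U ∈ τ_Y:
  U = ∅: f^{-1}(U) = ∅ ∈ τ_X ✓.
  U = {p73}: f^{-1}(U) = {i} ∈ τ_X ✓.
  U = {p76}: f^{-1}(U) = ∅ ∈ τ_X ✓.
  U = {p73, p76}: f^{-1}(U) = {i} ∈ τ_X ✓.
  U = {p74, p76}: f^{-1}(U) = ∅ ∈ τ_X ✓.
  U = {p73, p74, p76}: f^{-1}(U) = {i} ∈ τ_X ✓.
  U = {p73, p74, p75, p76}: f^{-1}(U) = {i, j} ∈ τ_X ✓.
Every preimage lies in τ_X, so f IS continuous.


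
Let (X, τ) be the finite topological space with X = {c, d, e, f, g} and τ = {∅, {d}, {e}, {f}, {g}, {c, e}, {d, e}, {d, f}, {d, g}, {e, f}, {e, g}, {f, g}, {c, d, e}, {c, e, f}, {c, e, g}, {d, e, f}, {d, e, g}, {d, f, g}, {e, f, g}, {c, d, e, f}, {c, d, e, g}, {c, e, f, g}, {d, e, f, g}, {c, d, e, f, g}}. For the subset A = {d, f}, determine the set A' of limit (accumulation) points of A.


A' = ∅

For each x ∈ X, list the open sets U ∈ τ with x ∈ U, then check whether U ∩ (A ∖ {x}) ≠ ∅ for every such U.
  x = c: open {c, e} ∋ x has {c, e} ∩ (A ∖ {c}) = ∅, so x is NOT a limit point.
  x = d: open {d} ∋ x has {d} ∩ (A ∖ {d}) = ∅, so x is NOT a limit point.
  x = e: open {e} ∋ x has {e} ∩ (A ∖ {e}) = ∅, so x is NOT a limit point.
  x = f: open {f} ∋ x has {f} ∩ (A ∖ {f}) = ∅, so x is NOT a limit point.
  x = g: open {g} ∋ x has {g} ∩ (A ∖ {g}) = ∅, so x is NOT a limit point.
Collecting: A' = ∅.


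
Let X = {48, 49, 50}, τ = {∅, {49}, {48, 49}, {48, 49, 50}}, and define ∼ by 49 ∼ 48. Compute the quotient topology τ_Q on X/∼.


X/∼ = {[48=49], [50]}; |τ_Q| = 3.

Equivalence classes: [48=49], [50].
Quotient map π: X → X/∼ sends 48 ↦ [48=49], 49 ↦ [48=49], 50 ↦ [50].
For each subset V ⊆ X/∼, compute π^{-1}(V) ⊆ X and check whether π^{-1}(V) ∈ τ. V is open in τ_Q iff π^{-1}(V) ∈ τ.
  V = {}: π^{-1}(V) = ∅ ∈ τ ✓.
  V = {[48=49]}: π^{-1}(V) = {48, 49} ∈ τ ✓.
  V = {[50]}: π^{-1}(V) = {50} ∉ τ ✗.
  V = {[48=49], [50]}: π^{-1}(V) = {48, 49, 50} ∈ τ ✓.
Open sets in the quotient: τ_Q = {{}, {[48=49]}, {[48=49], [50]}} (3 elements).


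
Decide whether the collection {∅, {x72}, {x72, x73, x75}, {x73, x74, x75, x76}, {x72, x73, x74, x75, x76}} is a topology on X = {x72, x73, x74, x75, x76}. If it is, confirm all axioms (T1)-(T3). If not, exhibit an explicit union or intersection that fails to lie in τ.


τ is NOT a topology on X.

Axiom (T1): ∅ ∈ τ? Yes; X ∈ τ? Yes.
Axiom (T2/T3): check pairwise unions and intersections of members of τ.
Counterexample for (T3): {x72, x73, x75} ∩ {x73, x74, x75, x76} = {x73, x75} ∉ τ. Therefore τ is NOT a topology.


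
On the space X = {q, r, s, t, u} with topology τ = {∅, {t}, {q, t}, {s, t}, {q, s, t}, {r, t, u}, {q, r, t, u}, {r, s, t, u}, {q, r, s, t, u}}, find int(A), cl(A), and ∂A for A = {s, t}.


int(A) = {s, t}, cl(A) = {q, r, s, t, u}, ∂A = {q, r, u}.

Closed sets in (X, τ) are complements of opens:
  closed(X, τ) = {∅, {q}, {s}, {q, s}, {r, u}, {q, r, u}, {r, s, u}, {q, r, s, u}, {q, r, s, t, u}}.
int(A) = ⋃ {U ∈ τ : U ⊆ A}. Opens contained in A: ∅, {t}, {s, t}.
Taking the union of these: int(A) = {s, t}.
cl(A) = ⋂ {C closed : A ⊆ C}. Closed sets containing A: {q, r, s, t, u}.
Intersecting these: cl(A) = {q, r, s, t, u}.
∂A = cl(A) ∖ int(A) = {q, r, s, t, u} ∖ {s, t} = {q, r, u}.


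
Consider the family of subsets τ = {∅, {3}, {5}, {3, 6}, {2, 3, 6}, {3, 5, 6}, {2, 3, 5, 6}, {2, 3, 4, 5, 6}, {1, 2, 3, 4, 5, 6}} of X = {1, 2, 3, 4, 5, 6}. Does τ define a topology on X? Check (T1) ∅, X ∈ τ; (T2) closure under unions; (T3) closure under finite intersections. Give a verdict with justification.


τ is NOT a topology on X.

Axiom (T1): ∅ ∈ τ? Yes; X ∈ τ? Yes.
Axiom (T2/T3): check pairwise unions and intersections of members of τ.
Counterexample for (T2): {3} ∪ {5} = {3, 5} ∉ τ. Therefore τ is NOT a topology.


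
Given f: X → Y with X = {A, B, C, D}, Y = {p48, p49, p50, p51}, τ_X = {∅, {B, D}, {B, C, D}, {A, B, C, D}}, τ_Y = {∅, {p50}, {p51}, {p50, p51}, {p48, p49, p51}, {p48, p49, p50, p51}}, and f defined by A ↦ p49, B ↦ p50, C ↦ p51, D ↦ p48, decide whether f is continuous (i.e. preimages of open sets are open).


f is NOT continuous.

Compute f^{-1}(U) for each U ∈ τ_Y:
  U = ∅: f^{-1}(U) = ∅ ∈ τ_X ✓.
  U = {p50}: f^{-1}(U) = {B} ∉ τ_X ✗.
  U = {p51}: f^{-1}(U) = {C} ∉ τ_X ✗.
  U = {p50, p51}: f^{-1}(U) = {B, C} ∉ τ_X ✗.
  U = {p48, p49, p51}: f^{-1}(U) = {A, C, D} ∉ τ_X ✗.
  U = {p48, p49, p50, p51}: f^{-1}(U) = {A, B, C, D} ∈ τ_X ✓.
Found U = {p50} with f^{-1}(U) = {B} not in τ_X. Therefore f is NOT continuous.


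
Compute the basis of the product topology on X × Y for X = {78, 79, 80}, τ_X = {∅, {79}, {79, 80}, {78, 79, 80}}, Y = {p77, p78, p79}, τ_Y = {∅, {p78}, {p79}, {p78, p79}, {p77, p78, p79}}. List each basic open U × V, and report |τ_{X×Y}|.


Basis B = {∅ × ∅, {79} × {p78}, {79} × {p79}, {79} × {p78, p79}, {79, 80} × {p78}, {79, 80} × {p79}, {78, 79, 80} × {p78}, {78, 79, 80} × {p79}, {79} × {p77, p78, p79}, {79, 80} × {p78, p79}, {78, 79, 80} × {p78, p79}, {79, 80} × {p77, p78, p79}, {78, 79, 80} × {p77, p78, p79}}; |τ_{X×Y}| = 30.

Enumerate products U × V with U ∈ τ_X, V ∈ τ_Y (deduplicated):
  ∅ × ∅ = {} (∅)
  {79} × {p78} = {(79,p78)}
  {79} × {p79} = {(79,p79)}
  {79} × {p78, p79} = {(79,p78), (79,p79)}
  {79, 80} × {p78} = {(79,p78), (80,p78)}
  {79, 80} × {p79} = {(79,p79), (80,p79)}
  {78, 79, 80} × {p78} = {(78,p78), (79,p78), (80,p78)}
  {78, 79, 80} × {p79} = {(78,p79), (79,p79), (80,p79)}
  {79} × {p77, p78, p79} = {(79,p77), (79,p78), (79,p79)}
  {79, 80} × {p78, p79} = {(79,p78), (79,p79), (80,p78), (80,p79)}
  {78, 79, 80} × {p78, p79} = {(78,p78), (78,p79), (79,p78), (79,p79), (80,p78), (80,p79)}
  {79, 80} × {p77, p78, p79} = {(79,p77), (79,p78), (79,p79), (80,p77), (80,p78), (80,p79)}
  {78, 79, 80} × {p77, p78, p79} = {(78,p77), (78,p78), (78,p79), (79,p77), (79,p78), (79,p79), (80,p77), (80,p78), (80,p79)}
These 13 distinct sets form the basis B.
Close under arbitrary unions to get τ_{X×Y}; counting gives |τ_{X×Y}| = 30.


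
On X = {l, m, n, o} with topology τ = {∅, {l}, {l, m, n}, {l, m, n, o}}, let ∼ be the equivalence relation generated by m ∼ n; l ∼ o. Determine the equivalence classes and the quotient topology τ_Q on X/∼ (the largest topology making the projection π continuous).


X/∼ = {[l=o], [m=n]}; |τ_Q| = 2.

Equivalence classes: [l=o], [m=n].
Quotient map π: X → X/∼ sends l ↦ [l=o], m ↦ [m=n], n ↦ [m=n], o ↦ [l=o].
For each subset V ⊆ X/∼, compute π^{-1}(V) ⊆ X and check whether π^{-1}(V) ∈ τ. V is open in τ_Q iff π^{-1}(V) ∈ τ.
  V = {}: π^{-1}(V) = ∅ ∈ τ ✓.
  V = {[l=o]}: π^{-1}(V) = {l, o} ∉ τ ✗.
  V = {[m=n]}: π^{-1}(V) = {m, n} ∉ τ ✗.
  V = {[l=o], [m=n]}: π^{-1}(V) = {l, m, n, o} ∈ τ ✓.
Open sets in the quotient: τ_Q = {{}, {[l=o], [m=n]}} (2 elements).


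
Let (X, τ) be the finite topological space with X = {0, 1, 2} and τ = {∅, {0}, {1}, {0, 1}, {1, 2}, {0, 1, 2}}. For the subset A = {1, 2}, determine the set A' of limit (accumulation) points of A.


A' = {2}

For each x ∈ X, list the open sets U ∈ τ with x ∈ U, then check whether U ∩ (A ∖ {x}) ≠ ∅ for every such U.
  x = 0: open {0} ∋ x has {0} ∩ (A ∖ {0}) = ∅, so x is NOT a limit point.
  x = 1: open {1} ∋ x has {1} ∩ (A ∖ {1}) = ∅, so x is NOT a limit point.
  x = 2: opens ∋ x are {1, 2}, {0, 1, 2}; each meets A ∖ {2}, so x IS a limit point.
Collecting: A' = {2}.


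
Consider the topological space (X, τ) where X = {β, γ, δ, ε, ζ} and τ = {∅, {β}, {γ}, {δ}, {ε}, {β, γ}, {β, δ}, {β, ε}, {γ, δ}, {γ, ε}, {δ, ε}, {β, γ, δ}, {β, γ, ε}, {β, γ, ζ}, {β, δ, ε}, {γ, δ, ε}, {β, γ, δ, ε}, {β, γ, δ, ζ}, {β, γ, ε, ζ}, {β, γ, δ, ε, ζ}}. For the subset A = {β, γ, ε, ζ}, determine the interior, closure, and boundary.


int(A) = {β, γ, ε, ζ}, cl(A) = {β, γ, ε, ζ}, ∂A = ∅.

Closed sets in (X, τ) are complements of opens:
  closed(X, τ) = {∅, {δ}, {ε}, {ζ}, {β, ζ}, {γ, ζ}, {δ, ε}, {δ, ζ}, {ε, ζ}, {β, γ, ζ}, {β, δ, ζ}, {β, ε, ζ}, {γ, δ, ζ}, {γ, ε, ζ}, {δ, ε, ζ}, {β, γ, δ, ζ}, {β, γ, ε, ζ}, {β, δ, ε, ζ}, {γ, δ, ε, ζ}, {β, γ, δ, ε, ζ}}.
int(A) = ⋃ {U ∈ τ : U ⊆ A}. Opens contained in A: ∅, {β}, {γ}, {ε}, {β, γ}, {β, ε}, {γ, ε}, {β, γ, ε}, {β, γ, ζ}, {β, γ, ε, ζ}.
Taking the union of these: int(A) = {β, γ, ε, ζ}.
cl(A) = ⋂ {C closed : A ⊆ C}. Closed sets containing A: {β, γ, ε, ζ}, {β, γ, δ, ε, ζ}.
Intersecting these: cl(A) = {β, γ, ε, ζ}.
∂A = cl(A) ∖ int(A) = {β, γ, ε, ζ} ∖ {β, γ, ε, ζ} = ∅.


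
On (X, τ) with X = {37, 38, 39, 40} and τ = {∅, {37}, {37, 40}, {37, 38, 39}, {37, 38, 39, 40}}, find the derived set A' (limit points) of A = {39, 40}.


A' = {38}

For each x ∈ X, list the open sets U ∈ τ with x ∈ U, then check whether U ∩ (A ∖ {x}) ≠ ∅ for every such U.
  x = 37: open {37} ∋ x has {37} ∩ (A ∖ {37}) = ∅, so x is NOT a limit point.
  x = 38: opens ∋ x are {37, 38, 39}, {37, 38, 39, 40}; each meets A ∖ {38}, so x IS a limit point.
  x = 39: open {37, 38, 39} ∋ x has {37, 38, 39} ∩ (A ∖ {39}) = ∅, so x is NOT a limit point.
  x = 40: open {37, 40} ∋ x has {37, 40} ∩ (A ∖ {40}) = ∅, so x is NOT a limit point.
Collecting: A' = {38}.


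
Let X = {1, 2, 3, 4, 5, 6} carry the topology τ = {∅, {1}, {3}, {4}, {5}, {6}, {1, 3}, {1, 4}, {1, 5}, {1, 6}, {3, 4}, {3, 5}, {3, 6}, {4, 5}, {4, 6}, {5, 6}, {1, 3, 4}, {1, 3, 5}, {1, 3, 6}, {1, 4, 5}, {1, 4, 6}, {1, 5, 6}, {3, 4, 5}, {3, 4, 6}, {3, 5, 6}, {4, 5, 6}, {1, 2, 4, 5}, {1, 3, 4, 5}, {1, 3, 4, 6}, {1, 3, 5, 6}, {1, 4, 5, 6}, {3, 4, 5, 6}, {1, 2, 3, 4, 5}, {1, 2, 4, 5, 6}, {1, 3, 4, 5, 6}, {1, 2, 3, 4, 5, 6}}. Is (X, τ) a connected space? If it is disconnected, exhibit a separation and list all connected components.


(X, τ) is disconnected; components = [{3}, {6}, {1, 2, 4, 5}].

Find clopen sets (U ∈ τ with X ∖ U ∈ τ):
  U = ∅, X ∖ U = {1, 2, 3, 4, 5, 6} — both open, so U is clopen.
  U = {3}, X ∖ U = {1, 2, 4, 5, 6} — both open, so U is clopen.
  U = {6}, X ∖ U = {1, 2, 3, 4, 5} — both open, so U is clopen.
  U = {3, 6}, X ∖ U = {1, 2, 4, 5} — both open, so U is clopen.
  U = {1, 2, 4, 5}, X ∖ U = {3, 6} — both open, so U is clopen.
  U = {1, 2, 3, 4, 5}, X ∖ U = {6} — both open, so U is clopen.
  U = {1, 2, 4, 5, 6}, X ∖ U = {3} — both open, so U is clopen.
  U = {1, 2, 3, 4, 5, 6}, X ∖ U = ∅ — both open, so U is clopen.
Nontrivial clopen(s) exist: e.g. {1, 2, 3, 4, 5}. So (X, τ) is disconnected.
Compute connected components by grouping points that agree on all clopens:
  component: {3}
  component: {6}
  component: {1, 2, 4, 5}


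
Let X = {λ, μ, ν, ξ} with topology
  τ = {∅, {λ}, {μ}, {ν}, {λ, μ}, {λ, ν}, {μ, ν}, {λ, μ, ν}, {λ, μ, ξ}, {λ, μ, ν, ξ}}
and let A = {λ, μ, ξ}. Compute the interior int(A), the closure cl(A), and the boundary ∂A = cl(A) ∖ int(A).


int(A) = {λ, μ, ξ}, cl(A) = {λ, μ, ξ}, ∂A = ∅.

Closed sets in (X, τ) are complements of opens:
  closed(X, τ) = {∅, {ν}, {ξ}, {λ, ξ}, {μ, ξ}, {ν, ξ}, {λ, μ, ξ}, {λ, ν, ξ}, {μ, ν, ξ}, {λ, μ, ν, ξ}}.
int(A) = ⋃ {U ∈ τ : U ⊆ A}. Opens contained in A: ∅, {λ}, {μ}, {λ, μ}, {λ, μ, ξ}.
Taking the union of these: int(A) = {λ, μ, ξ}.
cl(A) = ⋂ {C closed : A ⊆ C}. Closed sets containing A: {λ, μ, ξ}, {λ, μ, ν, ξ}.
Intersecting these: cl(A) = {λ, μ, ξ}.
∂A = cl(A) ∖ int(A) = {λ, μ, ξ} ∖ {λ, μ, ξ} = ∅.


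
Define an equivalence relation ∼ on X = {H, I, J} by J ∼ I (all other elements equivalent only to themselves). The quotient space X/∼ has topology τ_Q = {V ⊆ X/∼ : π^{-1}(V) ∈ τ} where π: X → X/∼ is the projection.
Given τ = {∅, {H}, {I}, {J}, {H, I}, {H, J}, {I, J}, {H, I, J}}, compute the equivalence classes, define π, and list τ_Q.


X/∼ = {[H], [I=J]}; |τ_Q| = 4.

Equivalence classes: [H], [I=J].
Quotient map π: X → X/∼ sends H ↦ [H], I ↦ [I=J], J ↦ [I=J].
For each subset V ⊆ X/∼, compute π^{-1}(V) ⊆ X and check whether π^{-1}(V) ∈ τ. V is open in τ_Q iff π^{-1}(V) ∈ τ.
  V = {}: π^{-1}(V) = ∅ ∈ τ ✓.
  V = {[H]}: π^{-1}(V) = {H} ∈ τ ✓.
  V = {[I=J]}: π^{-1}(V) = {I, J} ∈ τ ✓.
  V = {[H], [I=J]}: π^{-1}(V) = {H, I, J} ∈ τ ✓.
Open sets in the quotient: τ_Q = {{}, {[H]}, {[I=J]}, {[H], [I=J]}} (4 elements).


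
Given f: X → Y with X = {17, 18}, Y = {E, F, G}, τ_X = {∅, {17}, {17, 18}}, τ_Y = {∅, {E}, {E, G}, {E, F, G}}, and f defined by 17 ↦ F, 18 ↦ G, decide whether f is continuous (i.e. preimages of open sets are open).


f is NOT continuous.

Compute f^{-1}(U) for each U ∈ τ_Y:
  U = ∅: f^{-1}(U) = ∅ ∈ τ_X ✓.
  U = {E}: f^{-1}(U) = ∅ ∈ τ_X ✓.
  U = {E, G}: f^{-1}(U) = {18} ∉ τ_X ✗.
  U = {E, F, G}: f^{-1}(U) = {17, 18} ∈ τ_X ✓.
Found U = {E, G} with f^{-1}(U) = {18} not in τ_X. Therefore f is NOT continuous.


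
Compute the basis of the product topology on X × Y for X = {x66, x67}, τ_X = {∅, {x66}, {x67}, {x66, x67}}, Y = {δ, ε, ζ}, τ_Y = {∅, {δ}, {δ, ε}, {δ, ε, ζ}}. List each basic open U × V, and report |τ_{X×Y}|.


Basis B = {∅ × ∅, {x66} × {δ}, {x67} × {δ}, {x66} × {δ, ε}, {x66, x67} × {δ}, {x67} × {δ, ε}, {x66} × {δ, ε, ζ}, {x67} × {δ, ε, ζ}, {x66, x67} × {δ, ε}, {x66, x67} × {δ, ε, ζ}}; |τ_{X×Y}| = 16.

Enumerate products U × V with U ∈ τ_X, V ∈ τ_Y (deduplicated):
  ∅ × ∅ = {} (∅)
  {x66} × {δ} = {(x66,δ)}
  {x67} × {δ} = {(x67,δ)}
  {x66} × {δ, ε} = {(x66,δ), (x66,ε)}
  {x66, x67} × {δ} = {(x66,δ), (x67,δ)}
  {x67} × {δ, ε} = {(x67,δ), (x67,ε)}
  {x66} × {δ, ε, ζ} = {(x66,δ), (x66,ε), (x66,ζ)}
  {x67} × {δ, ε, ζ} = {(x67,δ), (x67,ε), (x67,ζ)}
  {x66, x67} × {δ, ε} = {(x66,δ), (x66,ε), (x67,δ), (x67,ε)}
  {x66, x67} × {δ, ε, ζ} = {(x66,δ), (x66,ε), (x66,ζ), (x67,δ), (x67,ε), (x67,ζ)}
These 10 distinct sets form the basis B.
Close under arbitrary unions to get τ_{X×Y}; counting gives |τ_{X×Y}| = 16.


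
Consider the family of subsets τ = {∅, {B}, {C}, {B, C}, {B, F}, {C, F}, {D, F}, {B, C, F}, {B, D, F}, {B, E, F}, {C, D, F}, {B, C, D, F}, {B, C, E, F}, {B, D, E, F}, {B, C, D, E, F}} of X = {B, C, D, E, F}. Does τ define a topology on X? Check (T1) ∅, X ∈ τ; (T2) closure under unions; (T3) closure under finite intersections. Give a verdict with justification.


τ is NOT a topology on X.

Axiom (T1): ∅ ∈ τ? Yes; X ∈ τ? Yes.
Axiom (T2/T3): check pairwise unions and intersections of members of τ.
Counterexample for (T3): {B, F} ∩ {C, F} = {F} ∉ τ. Therefore τ is NOT a topology.


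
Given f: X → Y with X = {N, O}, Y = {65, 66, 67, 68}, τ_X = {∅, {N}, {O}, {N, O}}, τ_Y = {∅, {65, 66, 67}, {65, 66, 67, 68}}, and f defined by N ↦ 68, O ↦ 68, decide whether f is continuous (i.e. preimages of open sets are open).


f IS continuous.

Compute f^{-1}(U) for each U ∈ τ_Y:
  U = ∅: f^{-1}(U) = ∅ ∈ τ_X ✓.
  U = {65, 66, 67}: f^{-1}(U) = ∅ ∈ τ_X ✓.
  U = {65, 66, 67, 68}: f^{-1}(U) = {N, O} ∈ τ_X ✓.
Every preimage lies in τ_X, so f IS continuous.


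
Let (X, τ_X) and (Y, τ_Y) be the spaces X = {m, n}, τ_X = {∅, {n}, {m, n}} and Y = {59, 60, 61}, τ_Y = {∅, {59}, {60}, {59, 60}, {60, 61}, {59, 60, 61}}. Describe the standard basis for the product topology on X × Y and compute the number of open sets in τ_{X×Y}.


Basis B = {∅ × ∅, {n} × {59}, {n} × {60}, {m, n} × {59}, {m, n} × {60}, {n} × {59, 60}, {n} × {60, 61}, {n} × {59, 60, 61}, {m, n} × {59, 60}, {m, n} × {60, 61}, {m, n} × {59, 60, 61}}; |τ_{X×Y}| = 18.

Enumerate products U × V with U ∈ τ_X, V ∈ τ_Y (deduplicated):
  ∅ × ∅ = {} (∅)
  {n} × {59} = {(n,59)}
  {n} × {60} = {(n,60)}
  {m, n} × {59} = {(m,59), (n,59)}
  {m, n} × {60} = {(m,60), (n,60)}
  {n} × {59, 60} = {(n,59), (n,60)}
  {n} × {60, 61} = {(n,60), (n,61)}
  {n} × {59, 60, 61} = {(n,59), (n,60), (n,61)}
  {m, n} × {59, 60} = {(m,59), (m,60), (n,59), (n,60)}
  {m, n} × {60, 61} = {(m,60), (m,61), (n,60), (n,61)}
  {m, n} × {59, 60, 61} = {(m,59), (m,60), (m,61), (n,59), (n,60), (n,61)}
These 11 distinct sets form the basis B.
Close under arbitrary unions to get τ_{X×Y}; counting gives |τ_{X×Y}| = 18.


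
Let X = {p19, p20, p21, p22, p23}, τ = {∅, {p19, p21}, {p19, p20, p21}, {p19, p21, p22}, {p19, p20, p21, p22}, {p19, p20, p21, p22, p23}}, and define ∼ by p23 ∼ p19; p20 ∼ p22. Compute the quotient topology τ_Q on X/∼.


X/∼ = {[p19=p23], [p20=p22], [p21]}; |τ_Q| = 2.

Equivalence classes: [p19=p23], [p20=p22], [p21].
Quotient map π: X → X/∼ sends p19 ↦ [p19=p23], p20 ↦ [p20=p22], p21 ↦ [p21], p22 ↦ [p20=p22], p23 ↦ [p19=p23].
For each subset V ⊆ X/∼, compute π^{-1}(V) ⊆ X and check whether π^{-1}(V) ∈ τ. V is open in τ_Q iff π^{-1}(V) ∈ τ.
  V = {}: π^{-1}(V) = ∅ ∈ τ ✓.
  V = {[p19=p23]}: π^{-1}(V) = {p19, p23} ∉ τ ✗.
  V = {[p20=p22]}: π^{-1}(V) = {p20, p22} ∉ τ ✗.
  V = {[p19=p23], [p20=p22]}: π^{-1}(V) = {p19, p20, p22, p23} ∉ τ ✗.
  V = {[p21]}: π^{-1}(V) = {p21} ∉ τ ✗.
  V = {[p19=p23], [p21]}: π^{-1}(V) = {p19, p21, p23} ∉ τ ✗.
  V = {[p20=p22], [p21]}: π^{-1}(V) = {p20, p21, p22} ∉ τ ✗.
  V = {[p19=p23], [p20=p22], [p21]}: π^{-1}(V) = {p19, p20, p21, p22, p23} ∈ τ ✓.
Open sets in the quotient: τ_Q = {{}, {[p19=p23], [p20=p22], [p21]}} (2 elements).


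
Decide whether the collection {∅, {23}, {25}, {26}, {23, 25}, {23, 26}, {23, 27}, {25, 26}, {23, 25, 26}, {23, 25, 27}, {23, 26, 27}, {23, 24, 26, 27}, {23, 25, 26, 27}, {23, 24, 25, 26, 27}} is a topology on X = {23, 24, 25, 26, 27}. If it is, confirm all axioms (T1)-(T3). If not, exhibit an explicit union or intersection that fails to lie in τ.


τ IS a topology on X.

Axiom (T1): ∅ ∈ τ? Yes; X ∈ τ? Yes.
Axiom (T2/T3): check pairwise unions and intersections of members of τ.
All pairwise intersections and unions checked — each lies in τ. Therefore τ satisfies (T1), (T2), (T3): it IS a topology on X.


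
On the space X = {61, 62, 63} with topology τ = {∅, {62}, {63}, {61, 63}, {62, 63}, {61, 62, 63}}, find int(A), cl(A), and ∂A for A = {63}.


int(A) = {63}, cl(A) = {61, 63}, ∂A = {61}.

Closed sets in (X, τ) are complements of opens:
  closed(X, τ) = {∅, {61}, {62}, {61, 62}, {61, 63}, {61, 62, 63}}.
int(A) = ⋃ {U ∈ τ : U ⊆ A}. Opens contained in A: ∅, {63}.
Taking the union of these: int(A) = {63}.
cl(A) = ⋂ {C closed : A ⊆ C}. Closed sets containing A: {61, 63}, {61, 62, 63}.
Intersecting these: cl(A) = {61, 63}.
∂A = cl(A) ∖ int(A) = {61, 63} ∖ {63} = {61}.


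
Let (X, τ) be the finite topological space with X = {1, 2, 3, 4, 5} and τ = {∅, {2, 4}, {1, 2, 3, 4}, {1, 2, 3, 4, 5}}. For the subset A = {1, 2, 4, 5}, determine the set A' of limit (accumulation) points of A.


A' = {1, 2, 3, 4, 5}

For each x ∈ X, list the open sets U ∈ τ with x ∈ U, then check whether U ∩ (A ∖ {x}) ≠ ∅ for every such U.
  x = 1: opens ∋ x are {1, 2, 3, 4}, {1, 2, 3, 4, 5}; each meets A ∖ {1}, so x IS a limit point.
  x = 2: opens ∋ x are {2, 4}, {1, 2, 3, 4}, {1, 2, 3, 4, 5}; each meets A ∖ {2}, so x IS a limit point.
  x = 3: opens ∋ x are {1, 2, 3, 4}, {1, 2, 3, 4, 5}; each meets A ∖ {3}, so x IS a limit point.
  x = 4: opens ∋ x are {2, 4}, {1, 2, 3, 4}, {1, 2, 3, 4, 5}; each meets A ∖ {4}, so x IS a limit point.
  x = 5: opens ∋ x are {1, 2, 3, 4, 5}; each meets A ∖ {5}, so x IS a limit point.
Collecting: A' = {1, 2, 3, 4, 5}.


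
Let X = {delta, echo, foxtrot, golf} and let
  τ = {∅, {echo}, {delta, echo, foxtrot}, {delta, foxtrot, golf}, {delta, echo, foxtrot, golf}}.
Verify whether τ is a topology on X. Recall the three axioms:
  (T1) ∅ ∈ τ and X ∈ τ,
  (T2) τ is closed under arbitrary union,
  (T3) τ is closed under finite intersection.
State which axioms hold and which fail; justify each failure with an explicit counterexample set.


τ is NOT a topology on X.

Axiom (T1): ∅ ∈ τ? Yes; X ∈ τ? Yes.
Axiom (T2/T3): check pairwise unions and intersections of members of τ.
Counterexample for (T3): {delta, echo, foxtrot} ∩ {delta, foxtrot, golf} = {delta, foxtrot} ∉ τ. Therefore τ is NOT a topology.


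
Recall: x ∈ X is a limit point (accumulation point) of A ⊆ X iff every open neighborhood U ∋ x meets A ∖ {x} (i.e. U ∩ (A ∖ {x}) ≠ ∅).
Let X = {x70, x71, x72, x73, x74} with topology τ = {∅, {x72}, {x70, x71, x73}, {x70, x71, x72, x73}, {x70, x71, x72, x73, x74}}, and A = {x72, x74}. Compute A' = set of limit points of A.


A' = {x74}

For each x ∈ X, list the open sets U ∈ τ with x ∈ U, then check whether U ∩ (A ∖ {x}) ≠ ∅ for every such U.
  x = x70: open {x70, x71, x73} ∋ x has {x70, x71, x73} ∩ (A ∖ {x70}) = ∅, so x is NOT a limit point.
  x = x71: open {x70, x71, x73} ∋ x has {x70, x71, x73} ∩ (A ∖ {x71}) = ∅, so x is NOT a limit point.
  x = x72: open {x72} ∋ x has {x72} ∩ (A ∖ {x72}) = ∅, so x is NOT a limit point.
  x = x73: open {x70, x71, x73} ∋ x has {x70, x71, x73} ∩ (A ∖ {x73}) = ∅, so x is NOT a limit point.
  x = x74: opens ∋ x are {x70, x71, x72, x73, x74}; each meets A ∖ {x74}, so x IS a limit point.
Collecting: A' = {x74}.


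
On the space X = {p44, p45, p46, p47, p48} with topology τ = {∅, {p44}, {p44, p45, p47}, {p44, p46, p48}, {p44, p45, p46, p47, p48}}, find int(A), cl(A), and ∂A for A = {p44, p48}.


int(A) = {p44}, cl(A) = {p44, p45, p46, p47, p48}, ∂A = {p45, p46, p47, p48}.

Closed sets in (X, τ) are complements of opens:
  closed(X, τ) = {∅, {p45, p47}, {p46, p48}, {p45, p46, p47, p48}, {p44, p45, p46, p47, p48}}.
int(A) = ⋃ {U ∈ τ : U ⊆ A}. Opens contained in A: ∅, {p44}.
Taking the union of these: int(A) = {p44}.
cl(A) = ⋂ {C closed : A ⊆ C}. Closed sets containing A: {p44, p45, p46, p47, p48}.
Intersecting these: cl(A) = {p44, p45, p46, p47, p48}.
∂A = cl(A) ∖ int(A) = {p44, p45, p46, p47, p48} ∖ {p44} = {p45, p46, p47, p48}.


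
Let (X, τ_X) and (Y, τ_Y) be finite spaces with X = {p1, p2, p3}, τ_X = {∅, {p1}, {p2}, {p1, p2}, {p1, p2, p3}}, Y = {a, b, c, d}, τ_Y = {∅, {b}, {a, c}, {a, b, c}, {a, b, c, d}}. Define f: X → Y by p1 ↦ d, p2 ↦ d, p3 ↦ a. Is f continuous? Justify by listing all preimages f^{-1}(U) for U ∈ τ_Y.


f is NOT continuous.

Compute f^{-1}(U) for each U ∈ τ_Y:
  U = ∅: f^{-1}(U) = ∅ ∈ τ_X ✓.
  U = {b}: f^{-1}(U) = ∅ ∈ τ_X ✓.
  U = {a, c}: f^{-1}(U) = {p3} ∉ τ_X ✗.
  U = {a, b, c}: f^{-1}(U) = {p3} ∉ τ_X ✗.
  U = {a, b, c, d}: f^{-1}(U) = {p1, p2, p3} ∈ τ_X ✓.
Found U = {a, c} with f^{-1}(U) = {p3} not in τ_X. Therefore f is NOT continuous.


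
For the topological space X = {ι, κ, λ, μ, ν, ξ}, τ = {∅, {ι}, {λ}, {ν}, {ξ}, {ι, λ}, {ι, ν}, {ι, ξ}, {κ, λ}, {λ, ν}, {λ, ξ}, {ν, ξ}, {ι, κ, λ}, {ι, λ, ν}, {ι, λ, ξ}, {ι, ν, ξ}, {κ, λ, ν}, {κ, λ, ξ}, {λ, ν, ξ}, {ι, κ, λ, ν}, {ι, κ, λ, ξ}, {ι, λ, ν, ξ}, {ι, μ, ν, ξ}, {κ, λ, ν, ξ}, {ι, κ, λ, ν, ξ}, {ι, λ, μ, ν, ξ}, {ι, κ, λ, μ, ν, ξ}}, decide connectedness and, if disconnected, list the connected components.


(X, τ) is disconnected; components = [{κ, λ}, {ι, μ, ν, ξ}].

Find clopen sets (U ∈ τ with X ∖ U ∈ τ):
  U = ∅, X ∖ U = {ι, κ, λ, μ, ν, ξ} — both open, so U is clopen.
  U = {κ, λ}, X ∖ U = {ι, μ, ν, ξ} — both open, so U is clopen.
  U = {ι, μ, ν, ξ}, X ∖ U = {κ, λ} — both open, so U is clopen.
  U = {ι, κ, λ, μ, ν, ξ}, X ∖ U = ∅ — both open, so U is clopen.
Nontrivial clopen(s) exist: e.g. {κ, λ}. So (X, τ) is disconnected.
Compute connected components by grouping points that agree on all clopens:
  component: {κ, λ}
  component: {ι, μ, ν, ξ}


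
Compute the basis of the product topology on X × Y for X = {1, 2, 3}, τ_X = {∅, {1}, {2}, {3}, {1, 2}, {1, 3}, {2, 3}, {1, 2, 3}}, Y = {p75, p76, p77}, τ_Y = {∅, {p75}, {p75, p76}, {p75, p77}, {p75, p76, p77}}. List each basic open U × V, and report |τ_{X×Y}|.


Basis B = {∅ × ∅, {1} × {p75}, {2} × {p75}, {3} × {p75}, {1} × {p75, p76}, {1} × {p75, p77}, {1, 2} × {p75}, {1, 3} × {p75}, {2} × {p75, p76}, {2} × {p75, p77}, {2, 3} × {p75}, {3} × {p75, p76}, {3} × {p75, p77}, {1} × {p75, p76, p77}, {1, 2, 3} × {p75}, {2} × {p75, p76, p77}, {3} × {p75, p76, p77}, {1, 2} × {p75, p76}, {1, 3} × {p75, p76}, {1, 2} × {p75, p77}, {1, 3} × {p75, p77}, {2, 3} × {p75, p76}, {2, 3} × {p75, p77}, {1, 2} × {p75, p76, p77}, {1, 3} × {p75, p76, p77}, {1, 2, 3} × {p75, p76}, {1, 2, 3} × {p75, p77}, {2, 3} × {p75, p76, p77}, {1, 2, 3} × {p75, p76, p77}}; |τ_{X×Y}| = 125.

Enumerate products U × V with U ∈ τ_X, V ∈ τ_Y (deduplicated):
  ∅ × ∅ = {} (∅)
  {1} × {p75} = {(1,p75)}
  {2} × {p75} = {(2,p75)}
  {3} × {p75} = {(3,p75)}
  {1} × {p75, p76} = {(1,p75), (1,p76)}
  {1} × {p75, p77} = {(1,p75), (1,p77)}
  {1, 2} × {p75} = {(1,p75), (2,p75)}
  {1, 3} × {p75} = {(1,p75), (3,p75)}
  {2} × {p75, p76} = {(2,p75), (2,p76)}
  {2} × {p75, p77} = {(2,p75), (2,p77)}
  {2, 3} × {p75} = {(2,p75), (3,p75)}
  {3} × {p75, p76} = {(3,p75), (3,p76)}
  {3} × {p75, p77} = {(3,p75), (3,p77)}
  {1} × {p75, p76, p77} = {(1,p75), (1,p76), (1,p77)}
  {1, 2, 3} × {p75} = {(1,p75), (2,p75), (3,p75)}
  {2} × {p75, p76, p77} = {(2,p75), (2,p76), (2,p77)}
  {3} × {p75, p76, p77} = {(3,p75), (3,p76), (3,p77)}
  {1, 2} × {p75, p76} = {(1,p75), (1,p76), (2,p75), (2,p76)}
  {1, 3} × {p75, p76} = {(1,p75), (1,p76), (3,p75), (3,p76)}
  {1, 2} × {p75, p77} = {(1,p75), (1,p77), (2,p75), (2,p77)}
  {1, 3} × {p75, p77} = {(1,p75), (1,p77), (3,p75), (3,p77)}
  {2, 3} × {p75, p76} = {(2,p75), (2,p76), (3,p75), (3,p76)}
  {2, 3} × {p75, p77} = {(2,p75), (2,p77), (3,p75), (3,p77)}
  {1, 2} × {p75, p76, p77} = {(1,p75), (1,p76), (1,p77), (2,p75), (2,p76), (2,p77)}
  {1, 3} × {p75, p76, p77} = {(1,p75), (1,p76), (1,p77), (3,p75), (3,p76), (3,p77)}
  {1, 2, 3} × {p75, p76} = {(1,p75), (1,p76), (2,p75), (2,p76), (3,p75), (3,p76)}
  {1, 2, 3} × {p75, p77} = {(1,p75), (1,p77), (2,p75), (2,p77), (3,p75), (3,p77)}
  {2, 3} × {p75, p76, p77} = {(2,p75), (2,p76), (2,p77), (3,p75), (3,p76), (3,p77)}
  {1, 2, 3} × {p75, p76, p77} = {(1,p75), (1,p76), (1,p77), (2,p75), (2,p76), (2,p77), (3,p75), (3,p76), (3,p77)}
These 29 distinct sets form the basis B.
Close under arbitrary unions to get τ_{X×Y}; counting gives |τ_{X×Y}| = 125.
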